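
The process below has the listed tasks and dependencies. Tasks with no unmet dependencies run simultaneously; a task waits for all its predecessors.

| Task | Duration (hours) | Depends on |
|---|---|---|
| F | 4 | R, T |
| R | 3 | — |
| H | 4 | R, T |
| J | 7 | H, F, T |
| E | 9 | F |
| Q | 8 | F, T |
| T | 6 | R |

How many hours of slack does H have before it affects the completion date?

R→T→F→E = 3+6+4+9 = 22 sets the makespan at 22 hours.
The longest chain containing H totals 20 hours.
Slack of H = 11 − 9 = 2 hours.

2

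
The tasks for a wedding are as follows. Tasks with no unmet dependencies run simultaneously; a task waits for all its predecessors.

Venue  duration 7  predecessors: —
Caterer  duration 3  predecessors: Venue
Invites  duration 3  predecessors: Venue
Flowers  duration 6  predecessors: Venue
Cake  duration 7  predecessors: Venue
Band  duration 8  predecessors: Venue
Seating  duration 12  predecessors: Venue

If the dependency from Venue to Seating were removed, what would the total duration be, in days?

15

With the dependency in place, Venue→Seating = 7+12 = 19 sets the finish at 19 days.
Without Venue→Seating, Seating's earliest start moves from 7 to 0.
New critical path: Venue→Band = 7+8 = 15 ⇒ 15 days.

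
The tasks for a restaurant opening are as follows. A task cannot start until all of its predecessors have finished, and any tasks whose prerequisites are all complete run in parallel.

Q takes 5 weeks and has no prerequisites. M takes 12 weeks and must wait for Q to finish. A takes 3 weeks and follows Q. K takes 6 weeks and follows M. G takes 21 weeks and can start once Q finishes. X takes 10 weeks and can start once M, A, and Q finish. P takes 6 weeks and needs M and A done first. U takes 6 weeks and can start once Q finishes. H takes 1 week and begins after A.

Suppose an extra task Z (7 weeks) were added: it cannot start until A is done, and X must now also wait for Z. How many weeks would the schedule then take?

Originally the schedule takes 27 weeks.
With Z inserted, X now waits for max(M, A, Q, Z).
New critical path: Q→M→X = 5+12+10 = 27 ⇒ 27 weeks.

27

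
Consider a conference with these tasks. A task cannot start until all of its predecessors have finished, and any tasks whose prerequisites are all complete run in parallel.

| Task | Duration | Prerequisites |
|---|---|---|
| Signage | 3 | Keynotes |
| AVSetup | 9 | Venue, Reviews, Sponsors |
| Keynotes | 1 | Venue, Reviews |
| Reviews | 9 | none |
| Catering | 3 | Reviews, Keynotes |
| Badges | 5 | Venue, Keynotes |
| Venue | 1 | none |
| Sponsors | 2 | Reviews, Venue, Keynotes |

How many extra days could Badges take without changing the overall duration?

Critical path: Reviews→Keynotes→Sponsors→AVSetup = 9+1+2+9 = 21, so the finish is 21 days.
Longest path through Badges: 15 days (earliest finish 15, latest finish 21).
Float = 21 − 15 = 6.

6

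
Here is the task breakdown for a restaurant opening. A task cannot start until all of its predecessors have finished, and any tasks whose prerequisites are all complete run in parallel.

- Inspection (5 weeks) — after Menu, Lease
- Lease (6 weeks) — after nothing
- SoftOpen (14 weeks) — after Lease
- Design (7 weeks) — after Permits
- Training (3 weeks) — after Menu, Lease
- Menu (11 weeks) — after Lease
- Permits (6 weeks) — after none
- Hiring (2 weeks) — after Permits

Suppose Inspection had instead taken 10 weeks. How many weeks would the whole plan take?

Actual critical path: Lease→Menu→Inspection = 6+11+5 = 22 ⇒ 22 weeks.
Since Inspection is critical, the +5 change carries straight to that chain (now 27 weeks).
No other chain overtakes it, so the finish is 27 weeks.

27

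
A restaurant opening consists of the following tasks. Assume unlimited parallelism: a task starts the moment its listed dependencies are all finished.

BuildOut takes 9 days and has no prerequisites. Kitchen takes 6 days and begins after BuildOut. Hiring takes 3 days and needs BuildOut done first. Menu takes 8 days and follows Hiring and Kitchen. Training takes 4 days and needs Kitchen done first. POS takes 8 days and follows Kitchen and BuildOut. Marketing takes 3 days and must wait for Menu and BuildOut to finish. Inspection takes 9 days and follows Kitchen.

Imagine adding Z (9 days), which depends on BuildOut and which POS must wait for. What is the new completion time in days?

Originally the schedule takes 26 days.
With Z inserted, POS now waits for max(Kitchen, BuildOut, Z).
New critical path: BuildOut→Z→POS = 9+9+8 = 26 ⇒ 26 days.

26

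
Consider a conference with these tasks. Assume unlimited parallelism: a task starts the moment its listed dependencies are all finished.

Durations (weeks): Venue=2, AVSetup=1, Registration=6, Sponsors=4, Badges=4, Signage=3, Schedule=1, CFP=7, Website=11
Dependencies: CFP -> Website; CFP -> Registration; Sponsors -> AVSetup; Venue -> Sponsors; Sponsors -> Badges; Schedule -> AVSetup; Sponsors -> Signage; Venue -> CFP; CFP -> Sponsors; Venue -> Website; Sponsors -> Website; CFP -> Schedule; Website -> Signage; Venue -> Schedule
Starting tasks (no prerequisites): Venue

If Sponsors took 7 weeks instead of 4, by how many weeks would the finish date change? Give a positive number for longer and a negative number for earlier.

3

The binding path is Venue→CFP→Sponsors→Website→Signage = 2+7+4+11+3 = 27; finish at 27 weeks.
Since Sponsors is critical, the +3 change carries straight to that chain (now 30 weeks).
No other chain overtakes it, so the finish is 30 weeks.
Change in finish: 30 − 27 = +3 weeks.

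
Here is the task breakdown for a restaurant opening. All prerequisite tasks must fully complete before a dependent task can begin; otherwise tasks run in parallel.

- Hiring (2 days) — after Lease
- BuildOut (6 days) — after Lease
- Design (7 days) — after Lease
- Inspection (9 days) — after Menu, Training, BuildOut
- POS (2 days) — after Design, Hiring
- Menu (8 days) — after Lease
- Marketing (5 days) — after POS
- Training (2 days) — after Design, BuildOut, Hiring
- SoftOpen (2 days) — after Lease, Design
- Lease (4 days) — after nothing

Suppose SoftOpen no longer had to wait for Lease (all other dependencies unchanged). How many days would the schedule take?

22

Original critical path: Lease→Design→Training→Inspection = 4+7+2+9 = 22 ⇒ 22 days.
Dropping Lease→SoftOpen doesn't change SoftOpen's earliest start (11); another predecessor still binds.
New critical path: Lease→Design→Training→Inspection = 4+7+2+9 = 22 ⇒ 22 days.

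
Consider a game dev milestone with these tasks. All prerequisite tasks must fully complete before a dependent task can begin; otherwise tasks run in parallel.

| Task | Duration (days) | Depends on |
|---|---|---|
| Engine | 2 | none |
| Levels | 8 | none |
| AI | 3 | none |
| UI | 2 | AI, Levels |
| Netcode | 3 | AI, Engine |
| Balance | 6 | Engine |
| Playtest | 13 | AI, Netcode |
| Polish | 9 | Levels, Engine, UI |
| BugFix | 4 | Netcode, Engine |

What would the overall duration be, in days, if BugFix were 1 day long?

As given, the longest chain is Levels→UI→Polish = 8+2+9 = 19, so the finish is 19 days.
BugFix is off the critical path — its longest chain is 10 days, giving 9 of slack.
No other chain overtakes it, so the finish is 19 days.

19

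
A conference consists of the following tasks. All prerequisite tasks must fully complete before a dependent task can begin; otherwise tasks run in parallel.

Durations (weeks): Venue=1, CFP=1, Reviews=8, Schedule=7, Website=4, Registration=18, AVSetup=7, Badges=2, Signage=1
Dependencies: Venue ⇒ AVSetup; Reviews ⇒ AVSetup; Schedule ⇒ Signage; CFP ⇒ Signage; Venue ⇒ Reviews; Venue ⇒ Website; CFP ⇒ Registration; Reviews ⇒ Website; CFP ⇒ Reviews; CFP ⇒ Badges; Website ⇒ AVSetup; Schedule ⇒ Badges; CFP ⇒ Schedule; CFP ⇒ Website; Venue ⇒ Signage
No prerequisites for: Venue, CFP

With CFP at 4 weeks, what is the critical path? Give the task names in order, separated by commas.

CFP, Reviews, Website, AVSetup

Critical path before the change: CFP→Reviews→Website→AVSetup = 1+8+4+7 = 20 giving 20 weeks.
CFP lies on that path, so at 4 weeks the path becomes 23 weeks.
No other chain overtakes it, so the finish is 23 weeks.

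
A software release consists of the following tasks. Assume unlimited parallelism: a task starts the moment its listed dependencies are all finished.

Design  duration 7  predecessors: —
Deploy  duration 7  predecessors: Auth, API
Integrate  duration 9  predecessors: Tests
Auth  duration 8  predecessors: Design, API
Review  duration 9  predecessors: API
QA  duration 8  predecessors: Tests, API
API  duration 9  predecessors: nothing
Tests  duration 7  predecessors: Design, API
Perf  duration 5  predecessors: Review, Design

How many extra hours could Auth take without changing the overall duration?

API→Tests→Integrate = 9+7+9 = 25 sets the makespan at 25 hours.
Auth finishes as early as 17 and must finish by 18.
So Auth can slip 18 − 17 = 1 hour.

1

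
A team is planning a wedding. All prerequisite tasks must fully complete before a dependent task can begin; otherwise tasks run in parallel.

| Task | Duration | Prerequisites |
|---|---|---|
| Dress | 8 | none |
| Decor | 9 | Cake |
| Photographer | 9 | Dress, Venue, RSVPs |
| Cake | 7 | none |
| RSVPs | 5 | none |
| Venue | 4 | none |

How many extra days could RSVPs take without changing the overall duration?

The longest chain is Dress→Photographer = 8+9 = 17; overall finish 17 days.
Longest path through RSVPs: 14 days (earliest finish 5, latest finish 8).
So RSVPs can slip 8 − 5 = 3 days.

3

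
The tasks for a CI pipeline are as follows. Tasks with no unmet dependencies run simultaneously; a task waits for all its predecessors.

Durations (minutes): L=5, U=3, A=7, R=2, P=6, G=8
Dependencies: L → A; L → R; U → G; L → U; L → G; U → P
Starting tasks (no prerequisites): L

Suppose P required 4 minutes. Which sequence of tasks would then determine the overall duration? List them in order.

L, U, G

Baseline: L→U→G = 5+3+8 = 16 → 16 minutes.
P has 2 minutes of float (longest path through it is 14).
That remains the longest chain; total 16 minutes.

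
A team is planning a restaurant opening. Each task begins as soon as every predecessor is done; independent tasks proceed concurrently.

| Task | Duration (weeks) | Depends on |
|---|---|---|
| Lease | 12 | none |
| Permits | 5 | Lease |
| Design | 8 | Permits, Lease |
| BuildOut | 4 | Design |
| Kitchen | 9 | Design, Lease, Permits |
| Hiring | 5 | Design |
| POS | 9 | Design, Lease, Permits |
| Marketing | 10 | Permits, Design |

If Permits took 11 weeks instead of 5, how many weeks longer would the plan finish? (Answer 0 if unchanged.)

Actual critical path: Lease→Permits→Design→Marketing = 12+5+8+10 = 35 ⇒ 35 weeks.
Since Permits is critical, the +6 change carries straight to that chain (now 41 weeks).
That remains the longest chain; total 41 weeks.
Change in finish: 41 − 35 = +6 weeks.

6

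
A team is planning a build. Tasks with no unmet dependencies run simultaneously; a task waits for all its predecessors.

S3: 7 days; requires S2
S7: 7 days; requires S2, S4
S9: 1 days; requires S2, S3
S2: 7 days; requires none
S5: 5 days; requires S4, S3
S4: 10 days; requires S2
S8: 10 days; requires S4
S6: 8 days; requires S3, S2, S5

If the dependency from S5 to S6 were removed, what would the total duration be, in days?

27

Original critical path: S2→S4→S5→S6 = 7+10+5+8 = 30 ⇒ 30 days.
Without S5→S6, S6's earliest start moves from 22 to 14.
New critical path: S2→S4→S8 = 7+10+10 = 27 ⇒ 27 days.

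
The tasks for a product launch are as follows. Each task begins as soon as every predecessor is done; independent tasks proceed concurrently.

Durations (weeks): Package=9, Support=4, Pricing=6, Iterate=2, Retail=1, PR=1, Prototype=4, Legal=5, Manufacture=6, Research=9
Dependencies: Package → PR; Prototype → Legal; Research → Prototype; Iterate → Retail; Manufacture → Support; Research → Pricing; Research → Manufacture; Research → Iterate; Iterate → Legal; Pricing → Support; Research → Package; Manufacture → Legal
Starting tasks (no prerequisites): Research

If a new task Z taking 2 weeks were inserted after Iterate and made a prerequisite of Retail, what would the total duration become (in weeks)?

Originally the job takes 20 weeks.
With Z inserted, Retail now waits for max(Iterate, Z).
New critical path: Research→Manufacture→Legal = 9+6+5 = 20 ⇒ 20 weeks.

20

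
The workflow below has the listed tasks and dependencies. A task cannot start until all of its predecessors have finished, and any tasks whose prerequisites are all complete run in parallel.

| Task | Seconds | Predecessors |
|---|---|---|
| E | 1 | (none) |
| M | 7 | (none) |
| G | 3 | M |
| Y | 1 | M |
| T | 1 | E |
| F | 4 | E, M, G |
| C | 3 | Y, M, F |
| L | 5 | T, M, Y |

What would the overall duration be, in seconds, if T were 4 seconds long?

Critical path before the change: M→G→F→C = 7+3+4+3 = 17 giving 17 seconds.
T is off the critical path — its longest chain is 7 seconds, giving 10 of slack.
No other chain overtakes it, so the finish is 17 seconds.

17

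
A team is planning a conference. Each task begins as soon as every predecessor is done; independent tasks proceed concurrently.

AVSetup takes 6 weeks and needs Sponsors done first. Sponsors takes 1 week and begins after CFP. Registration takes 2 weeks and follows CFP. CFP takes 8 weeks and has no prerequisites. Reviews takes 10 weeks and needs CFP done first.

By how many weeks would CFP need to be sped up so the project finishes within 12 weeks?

6

Current finish: 18 weeks; target: 12.
CFP is on every critical path, so each week cut from CFP cuts the finish by one (this holds down to a finish of 11).
Need 18 − 12 = 6 weeks off CFP → CFP becomes 2 weeks, finish becomes 12.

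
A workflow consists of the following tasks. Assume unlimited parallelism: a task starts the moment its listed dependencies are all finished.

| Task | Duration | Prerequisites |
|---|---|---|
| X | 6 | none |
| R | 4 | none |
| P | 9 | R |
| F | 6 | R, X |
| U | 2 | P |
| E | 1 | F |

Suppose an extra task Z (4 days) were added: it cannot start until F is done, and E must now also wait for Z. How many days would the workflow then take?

17

Originally the workflow takes 15 days.
With Z inserted, E now waits for max(F, Z).
New critical path: X→F→Z→E = 6+6+4+1 = 17 ⇒ 17 days.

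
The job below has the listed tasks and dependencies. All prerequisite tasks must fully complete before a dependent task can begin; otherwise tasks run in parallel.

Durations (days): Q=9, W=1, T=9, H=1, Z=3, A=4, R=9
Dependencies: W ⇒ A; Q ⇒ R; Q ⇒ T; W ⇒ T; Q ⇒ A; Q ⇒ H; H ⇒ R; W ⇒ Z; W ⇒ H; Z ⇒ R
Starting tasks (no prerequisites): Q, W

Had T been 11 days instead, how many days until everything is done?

20

Critical path before the change: Q→H→R = 9+1+9 = 19 giving 19 days.
T has 1 day of float (longest path through it is 18).
The binding chain switches to Q→T = 9+11 = 20; finish 20 days.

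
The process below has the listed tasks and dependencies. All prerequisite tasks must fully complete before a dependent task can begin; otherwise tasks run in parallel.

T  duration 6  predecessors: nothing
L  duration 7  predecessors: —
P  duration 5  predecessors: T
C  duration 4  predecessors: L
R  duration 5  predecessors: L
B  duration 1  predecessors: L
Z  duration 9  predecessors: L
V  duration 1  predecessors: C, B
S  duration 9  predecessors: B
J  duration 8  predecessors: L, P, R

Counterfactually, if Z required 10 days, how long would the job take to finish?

The binding path is L→R→J = 7+5+8 = 20; finish at 20 days.
Z is off the critical path — its longest chain is 16 days, giving 4 of slack.
The critical path is still L→R→J; finish is now 20 days.

20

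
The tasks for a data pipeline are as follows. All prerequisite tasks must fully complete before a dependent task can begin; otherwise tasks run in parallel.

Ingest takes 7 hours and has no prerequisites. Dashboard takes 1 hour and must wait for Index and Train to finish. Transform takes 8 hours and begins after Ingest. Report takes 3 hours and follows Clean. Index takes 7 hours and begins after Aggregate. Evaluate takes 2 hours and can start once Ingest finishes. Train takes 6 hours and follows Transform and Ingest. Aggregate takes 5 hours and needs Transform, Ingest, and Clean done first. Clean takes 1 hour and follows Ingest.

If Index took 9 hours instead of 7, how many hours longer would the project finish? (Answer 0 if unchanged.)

2

Critical path before the change: Ingest→Transform→Aggregate→Index→Dashboard = 7+8+5+7+1 = 28 giving 28 hours.
Index lies on that path, so at 9 hours the path becomes 30 hours.
No other chain overtakes it, so the finish is 30 hours.
Change in finish: 30 − 28 = +2 hours.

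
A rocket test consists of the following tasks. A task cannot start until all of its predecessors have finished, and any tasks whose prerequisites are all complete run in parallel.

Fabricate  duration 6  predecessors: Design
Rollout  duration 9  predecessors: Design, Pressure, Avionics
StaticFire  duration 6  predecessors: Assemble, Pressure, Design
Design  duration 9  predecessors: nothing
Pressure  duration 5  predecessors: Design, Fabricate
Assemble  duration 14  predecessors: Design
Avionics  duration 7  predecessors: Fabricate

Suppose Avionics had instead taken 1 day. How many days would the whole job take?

29

Actual critical path: Design→Fabricate→Avionics→Rollout = 9+6+7+9 = 31 ⇒ 31 days.
Avionics is on the critical path; changing it to 1 makes that path 25 days.
The binding chain switches to Design→Fabricate→Pressure→Rollout = 9+6+5+9 = 29; finish 29 days.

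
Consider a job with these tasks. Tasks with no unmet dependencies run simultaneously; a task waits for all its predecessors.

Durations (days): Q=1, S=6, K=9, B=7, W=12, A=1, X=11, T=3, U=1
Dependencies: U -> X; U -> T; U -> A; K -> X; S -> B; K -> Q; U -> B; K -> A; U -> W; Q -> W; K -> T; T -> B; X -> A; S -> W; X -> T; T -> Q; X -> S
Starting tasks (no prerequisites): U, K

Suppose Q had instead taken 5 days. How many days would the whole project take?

40

As given, the longest chain is K→X→S→W = 9+11+6+12 = 38, so the finish is 38 days.
The longest path through Q is only 36 days, so Q has float 2.
New critical path: K→X→T→Q→W = 9+11+3+5+12 = 40 ⇒ 40 days.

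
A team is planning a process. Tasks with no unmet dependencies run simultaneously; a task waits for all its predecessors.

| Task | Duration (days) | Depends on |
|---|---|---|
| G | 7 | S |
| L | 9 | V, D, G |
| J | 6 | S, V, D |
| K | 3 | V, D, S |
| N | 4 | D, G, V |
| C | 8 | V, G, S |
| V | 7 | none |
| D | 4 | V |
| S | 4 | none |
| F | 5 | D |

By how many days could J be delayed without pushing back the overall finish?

3

Critical path: S→G→L = 4+7+9 = 20, so the finish is 20 days.
Longest path through J: 17 days (earliest finish 17, latest finish 20).
Slack of J = 14 − 11 = 3 days.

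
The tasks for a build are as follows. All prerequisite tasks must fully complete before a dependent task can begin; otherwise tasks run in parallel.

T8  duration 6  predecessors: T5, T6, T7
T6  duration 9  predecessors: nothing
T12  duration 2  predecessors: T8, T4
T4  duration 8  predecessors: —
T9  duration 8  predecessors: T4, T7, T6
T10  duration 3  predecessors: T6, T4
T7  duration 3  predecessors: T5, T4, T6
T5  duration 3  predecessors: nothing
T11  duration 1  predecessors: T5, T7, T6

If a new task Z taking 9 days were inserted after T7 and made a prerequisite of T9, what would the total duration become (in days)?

29

Originally the schedule takes 20 days.
With Z inserted, T9 now waits for max(T4, T7, T6, Z).
New critical path: T6→T7→Z→T9 = 9+3+9+8 = 29 ⇒ 29 days.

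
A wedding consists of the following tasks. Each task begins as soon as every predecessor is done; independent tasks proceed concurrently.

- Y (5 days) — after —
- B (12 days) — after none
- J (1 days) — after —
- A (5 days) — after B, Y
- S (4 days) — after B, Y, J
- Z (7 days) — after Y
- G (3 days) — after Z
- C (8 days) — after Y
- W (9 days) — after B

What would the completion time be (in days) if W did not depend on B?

Before: longest chain B→W = 12+9 = 21, finish 21.
Without B→W, W's earliest start moves from 12 to 0.
The longest chain is now B→A = 12+5 = 17, so the plan takes 17 days.

17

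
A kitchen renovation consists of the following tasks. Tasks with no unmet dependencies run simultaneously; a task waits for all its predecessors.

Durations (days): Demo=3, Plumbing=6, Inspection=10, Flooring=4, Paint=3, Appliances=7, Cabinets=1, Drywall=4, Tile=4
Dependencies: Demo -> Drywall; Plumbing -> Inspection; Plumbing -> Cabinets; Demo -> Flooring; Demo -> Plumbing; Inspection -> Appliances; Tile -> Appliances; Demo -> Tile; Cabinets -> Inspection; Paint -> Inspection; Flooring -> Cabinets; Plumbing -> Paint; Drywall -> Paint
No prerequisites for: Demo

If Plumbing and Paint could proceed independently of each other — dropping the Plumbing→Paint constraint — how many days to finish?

Before: longest chain Demo→Plumbing→Paint→Inspection→Appliances = 3+6+3+10+7 = 29, finish 29.
Without Plumbing→Paint, Paint's earliest start moves from 9 to 7.
The longest chain is now Demo→Plumbing→Cabinets→Inspection→Appliances = 3+6+1+10+7 = 27, so the kitchen renovation takes 27 days.

27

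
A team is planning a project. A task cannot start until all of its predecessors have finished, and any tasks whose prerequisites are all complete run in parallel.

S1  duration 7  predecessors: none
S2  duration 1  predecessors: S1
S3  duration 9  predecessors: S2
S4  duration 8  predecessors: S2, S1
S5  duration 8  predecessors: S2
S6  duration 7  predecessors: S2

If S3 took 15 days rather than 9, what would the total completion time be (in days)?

Actual critical path: S1→S2→S3 = 7+1+9 = 17 ⇒ 17 days.
Since S3 is critical, the +6 change carries straight to that chain (now 23 days).
No other chain overtakes it, so the finish is 23 days.

23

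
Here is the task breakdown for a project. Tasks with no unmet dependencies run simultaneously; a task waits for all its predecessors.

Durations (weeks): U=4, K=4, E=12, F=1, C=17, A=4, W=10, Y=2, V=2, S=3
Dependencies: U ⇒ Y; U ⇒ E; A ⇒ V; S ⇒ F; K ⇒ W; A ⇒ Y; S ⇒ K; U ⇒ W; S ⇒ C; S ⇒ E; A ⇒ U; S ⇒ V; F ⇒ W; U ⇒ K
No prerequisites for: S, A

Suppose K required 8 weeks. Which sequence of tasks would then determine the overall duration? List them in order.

Baseline: A→U→K→W = 4+4+4+10 = 22 → 22 weeks.
K lies on that path, so at 8 weeks the path becomes 26 weeks.
No other chain overtakes it, so the finish is 26 weeks.

A, U, K, W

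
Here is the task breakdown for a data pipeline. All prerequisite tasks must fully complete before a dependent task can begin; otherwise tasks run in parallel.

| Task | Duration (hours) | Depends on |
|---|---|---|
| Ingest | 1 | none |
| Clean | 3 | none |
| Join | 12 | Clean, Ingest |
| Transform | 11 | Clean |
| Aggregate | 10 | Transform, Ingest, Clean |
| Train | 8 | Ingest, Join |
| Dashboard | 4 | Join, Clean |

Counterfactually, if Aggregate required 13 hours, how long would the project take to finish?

27

The binding path is Clean→Transform→Aggregate = 3+11+10 = 24; finish at 24 hours.
Aggregate is on the critical path; changing it to 13 makes that path 27 hours.
The critical path is still Clean→Transform→Aggregate; finish is now 27 hours.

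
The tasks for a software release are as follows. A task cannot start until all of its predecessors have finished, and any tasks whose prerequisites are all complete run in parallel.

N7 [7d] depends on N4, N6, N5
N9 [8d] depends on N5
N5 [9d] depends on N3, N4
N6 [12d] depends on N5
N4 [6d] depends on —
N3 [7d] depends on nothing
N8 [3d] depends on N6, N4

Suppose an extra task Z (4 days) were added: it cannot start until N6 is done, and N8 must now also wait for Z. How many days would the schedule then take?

Originally the schedule takes 35 days.
With Z inserted, N8 now waits for max(N6, N4, Z).
New critical path: N3→N5→N6→Z→N8 = 7+9+12+4+3 = 35 ⇒ 35 days.

35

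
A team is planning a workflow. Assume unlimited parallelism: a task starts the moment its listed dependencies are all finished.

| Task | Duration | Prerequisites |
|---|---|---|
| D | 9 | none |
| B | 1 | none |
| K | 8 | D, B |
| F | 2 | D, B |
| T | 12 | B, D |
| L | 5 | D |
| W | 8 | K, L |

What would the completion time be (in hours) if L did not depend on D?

25

Before: longest chain D→K→W = 9+8+8 = 25, finish 25.
Without D→L, L's earliest start moves from 9 to 0.
The longest chain is now D→K→W = 9+8+8 = 25, so the plan takes 25 hours.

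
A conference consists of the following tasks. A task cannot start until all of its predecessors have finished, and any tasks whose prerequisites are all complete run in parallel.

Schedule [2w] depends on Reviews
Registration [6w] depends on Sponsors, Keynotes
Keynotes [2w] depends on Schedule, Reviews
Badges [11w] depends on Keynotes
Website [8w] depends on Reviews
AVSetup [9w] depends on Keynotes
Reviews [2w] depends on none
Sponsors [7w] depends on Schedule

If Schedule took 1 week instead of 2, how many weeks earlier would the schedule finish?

1

Critical path before the change: Reviews→Schedule→Keynotes→Badges = 2+2+2+11 = 17 giving 17 weeks.
Schedule is on the critical path; changing it to 1 makes that path 16 weeks.
The critical path is still Reviews→Schedule→Keynotes→Badges; finish is now 16 weeks.
Change in finish: 16 − 17 = -1 weeks.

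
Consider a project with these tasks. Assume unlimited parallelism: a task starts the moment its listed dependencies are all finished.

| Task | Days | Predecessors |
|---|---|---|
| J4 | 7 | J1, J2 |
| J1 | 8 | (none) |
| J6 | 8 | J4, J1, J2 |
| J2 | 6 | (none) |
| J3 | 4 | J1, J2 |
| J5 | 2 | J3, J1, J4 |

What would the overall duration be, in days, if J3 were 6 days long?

As given, the longest chain is J1→J4→J6 = 8+7+8 = 23, so the finish is 23 days.
J3 has 9 days of float (longest path through it is 14).
The critical path is still J1→J4→J6; finish is now 23 days.

23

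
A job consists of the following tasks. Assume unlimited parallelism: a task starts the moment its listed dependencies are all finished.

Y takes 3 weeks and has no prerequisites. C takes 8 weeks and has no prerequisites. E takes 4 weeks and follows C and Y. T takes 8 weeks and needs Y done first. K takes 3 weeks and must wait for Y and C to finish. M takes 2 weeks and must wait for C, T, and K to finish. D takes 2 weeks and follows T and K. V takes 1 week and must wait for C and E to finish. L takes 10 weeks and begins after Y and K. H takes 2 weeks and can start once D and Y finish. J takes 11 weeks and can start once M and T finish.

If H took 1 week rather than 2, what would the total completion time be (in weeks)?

24

Baseline: Y→T→M→J = 3+8+2+11 = 24 → 24 weeks.
The longest path through H is only 15 weeks, so H has float 9.
The critical path is still Y→T→M→J; finish is now 24 weeks.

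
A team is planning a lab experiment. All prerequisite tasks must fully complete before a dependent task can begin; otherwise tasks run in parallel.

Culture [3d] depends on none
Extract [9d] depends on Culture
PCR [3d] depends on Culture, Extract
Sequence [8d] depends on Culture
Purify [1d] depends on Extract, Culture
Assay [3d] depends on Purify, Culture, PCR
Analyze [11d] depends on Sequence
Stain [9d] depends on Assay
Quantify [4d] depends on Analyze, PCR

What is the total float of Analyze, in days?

1

The longest chain is Culture→Extract→PCR→Assay→Stain = 3+9+3+3+9 = 27; overall finish 27 days.
Longest path through Analyze: 26 days (earliest finish 22, latest finish 23).
Float = 27 − 26 = 1.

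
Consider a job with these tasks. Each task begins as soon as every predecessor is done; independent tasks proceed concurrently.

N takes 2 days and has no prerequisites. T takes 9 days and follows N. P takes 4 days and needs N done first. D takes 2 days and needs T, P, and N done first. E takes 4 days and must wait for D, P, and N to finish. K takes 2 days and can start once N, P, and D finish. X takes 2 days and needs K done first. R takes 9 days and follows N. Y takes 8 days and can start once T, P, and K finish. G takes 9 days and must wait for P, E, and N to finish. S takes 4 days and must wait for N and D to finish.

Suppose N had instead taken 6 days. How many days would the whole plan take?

30

Critical path before the change: N→T→D→E→G = 2+9+2+4+9 = 26 giving 26 days.
N is on the critical path; changing it to 6 makes that path 30 days.
The critical path is still N→T→D→E→G; finish is now 30 days.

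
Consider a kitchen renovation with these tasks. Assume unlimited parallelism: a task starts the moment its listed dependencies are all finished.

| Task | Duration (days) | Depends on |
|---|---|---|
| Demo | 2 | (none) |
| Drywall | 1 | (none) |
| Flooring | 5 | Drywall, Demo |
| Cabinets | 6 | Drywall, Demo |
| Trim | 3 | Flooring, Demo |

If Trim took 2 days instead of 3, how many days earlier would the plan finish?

The binding path is Demo→Flooring→Trim = 2+5+3 = 10; finish at 10 days.
Trim lies on that path, so at 2 days the path becomes 9 days.
No other chain overtakes it, so the finish is 9 days.
Change in finish: 9 − 10 = -1 days.

1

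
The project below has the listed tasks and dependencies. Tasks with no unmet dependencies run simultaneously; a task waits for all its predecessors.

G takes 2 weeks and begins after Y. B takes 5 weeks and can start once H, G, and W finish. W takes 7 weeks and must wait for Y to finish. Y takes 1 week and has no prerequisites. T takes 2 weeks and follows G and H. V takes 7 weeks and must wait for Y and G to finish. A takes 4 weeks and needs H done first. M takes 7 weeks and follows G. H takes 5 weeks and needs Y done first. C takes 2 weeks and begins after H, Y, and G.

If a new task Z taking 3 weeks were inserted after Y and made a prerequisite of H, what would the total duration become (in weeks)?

14

Originally the job takes 13 weeks.
With Z inserted, H now waits for max(Y, Z).
New critical path: Y→Z→H→B = 1+3+5+5 = 14 ⇒ 14 weeks.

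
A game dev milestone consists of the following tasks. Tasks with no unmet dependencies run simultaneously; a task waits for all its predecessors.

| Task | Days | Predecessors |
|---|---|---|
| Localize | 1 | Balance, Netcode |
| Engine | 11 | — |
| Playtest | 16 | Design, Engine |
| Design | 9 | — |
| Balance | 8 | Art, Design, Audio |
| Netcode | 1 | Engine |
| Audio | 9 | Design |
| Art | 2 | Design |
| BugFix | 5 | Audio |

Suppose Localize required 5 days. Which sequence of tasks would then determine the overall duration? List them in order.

Design, Audio, Balance, Localize

The binding path is Design→Audio→Balance→Localize = 9+9+8+1 = 27; finish at 27 days.
Since Localize is critical, the +4 change carries straight to that chain (now 31 days).
No other chain overtakes it, so the finish is 31 days.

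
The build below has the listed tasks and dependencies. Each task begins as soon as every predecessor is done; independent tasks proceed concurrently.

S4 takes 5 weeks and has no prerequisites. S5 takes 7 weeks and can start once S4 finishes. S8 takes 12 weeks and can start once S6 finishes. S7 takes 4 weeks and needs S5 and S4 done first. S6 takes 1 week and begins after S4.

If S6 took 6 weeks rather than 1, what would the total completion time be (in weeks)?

23

Critical path before the change: S4→S6→S8 = 5+1+12 = 18 giving 18 weeks.
S6 lies on that path, so at 6 weeks the path becomes 23 weeks.
The critical path is still S4→S6→S8; finish is now 23 weeks.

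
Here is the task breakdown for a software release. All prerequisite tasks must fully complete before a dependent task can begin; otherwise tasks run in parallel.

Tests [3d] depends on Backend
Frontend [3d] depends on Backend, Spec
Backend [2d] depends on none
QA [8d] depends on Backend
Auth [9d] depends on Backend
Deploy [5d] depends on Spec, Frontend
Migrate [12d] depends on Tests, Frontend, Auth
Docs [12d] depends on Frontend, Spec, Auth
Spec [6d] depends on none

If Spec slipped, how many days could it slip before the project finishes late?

Backend→Auth→Docs = 2+9+12 = 23 sets the makespan at 23 days.
The longest chain containing Spec totals 21 days.
Float = 23 − 21 = 2.

2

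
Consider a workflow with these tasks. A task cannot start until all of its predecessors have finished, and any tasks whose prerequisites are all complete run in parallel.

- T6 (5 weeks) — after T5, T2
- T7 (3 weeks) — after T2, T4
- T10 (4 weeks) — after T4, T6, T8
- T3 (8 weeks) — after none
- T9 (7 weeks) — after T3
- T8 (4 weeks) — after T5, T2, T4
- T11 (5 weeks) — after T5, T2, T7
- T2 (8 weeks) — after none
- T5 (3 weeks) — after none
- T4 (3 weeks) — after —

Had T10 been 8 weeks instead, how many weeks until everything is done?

Baseline: T2→T6→T10 = 8+5+4 = 17 → 17 weeks.
T10 is on the critical path; changing it to 8 makes that path 21 weeks.
The critical path is still T2→T6→T10; finish is now 21 weeks.

21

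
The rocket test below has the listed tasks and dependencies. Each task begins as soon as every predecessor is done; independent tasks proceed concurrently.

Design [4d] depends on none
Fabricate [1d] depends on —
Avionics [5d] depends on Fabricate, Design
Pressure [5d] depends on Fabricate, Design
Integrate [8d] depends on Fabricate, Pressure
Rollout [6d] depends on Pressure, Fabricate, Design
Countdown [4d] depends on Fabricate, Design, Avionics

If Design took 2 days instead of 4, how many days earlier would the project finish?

Baseline: Design→Pressure→Integrate = 4+5+8 = 17 → 17 days.
Design is on the critical path; changing it to 2 makes that path 15 days.
The critical path is still Design→Pressure→Integrate; finish is now 15 days.
Change in finish: 15 − 17 = -2 days.

2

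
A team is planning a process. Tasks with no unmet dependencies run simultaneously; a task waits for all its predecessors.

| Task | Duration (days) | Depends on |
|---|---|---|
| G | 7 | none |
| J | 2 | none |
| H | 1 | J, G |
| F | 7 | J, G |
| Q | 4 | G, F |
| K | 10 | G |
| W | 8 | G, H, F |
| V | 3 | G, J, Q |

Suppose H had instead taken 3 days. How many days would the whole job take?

As given, the longest chain is G→F→W = 7+7+8 = 22, so the finish is 22 days.
H has 6 days of float (longest path through it is 16).
The critical path is still G→F→W; finish is now 22 days.

22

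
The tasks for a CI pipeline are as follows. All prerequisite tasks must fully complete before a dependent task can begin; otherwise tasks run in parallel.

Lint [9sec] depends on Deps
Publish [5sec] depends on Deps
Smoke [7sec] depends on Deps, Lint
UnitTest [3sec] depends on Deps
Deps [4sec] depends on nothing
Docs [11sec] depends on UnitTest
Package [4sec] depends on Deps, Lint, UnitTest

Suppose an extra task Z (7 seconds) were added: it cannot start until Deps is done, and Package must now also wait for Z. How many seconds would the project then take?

20

Originally the project takes 20 seconds.
With Z inserted, Package now waits for max(Deps, Lint, UnitTest, Z).
New critical path: Deps→Lint→Smoke = 4+9+7 = 20 ⇒ 20 seconds.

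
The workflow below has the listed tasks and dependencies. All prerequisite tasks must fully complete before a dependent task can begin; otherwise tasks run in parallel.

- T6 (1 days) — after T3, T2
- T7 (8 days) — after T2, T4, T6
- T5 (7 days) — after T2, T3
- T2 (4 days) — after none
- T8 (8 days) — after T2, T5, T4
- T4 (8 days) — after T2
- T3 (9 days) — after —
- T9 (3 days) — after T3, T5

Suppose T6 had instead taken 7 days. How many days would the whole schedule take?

The binding path is T3→T5→T8 = 9+7+8 = 24; finish at 24 days.
The longest path through T6 is only 18 days, so T6 has float 6.
No other chain overtakes it, so the finish is 24 days.

24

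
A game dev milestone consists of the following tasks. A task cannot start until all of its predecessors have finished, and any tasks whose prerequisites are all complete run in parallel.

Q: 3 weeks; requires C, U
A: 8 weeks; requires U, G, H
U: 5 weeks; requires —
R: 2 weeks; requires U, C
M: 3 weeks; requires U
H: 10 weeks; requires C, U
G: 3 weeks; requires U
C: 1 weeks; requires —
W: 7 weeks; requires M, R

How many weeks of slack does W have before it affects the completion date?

Critical path: U→H→A = 5+10+8 = 23, so the finish is 23 weeks.
The longest chain containing W totals 15 weeks.
So W can slip 23 − 15 = 8 weeks.

8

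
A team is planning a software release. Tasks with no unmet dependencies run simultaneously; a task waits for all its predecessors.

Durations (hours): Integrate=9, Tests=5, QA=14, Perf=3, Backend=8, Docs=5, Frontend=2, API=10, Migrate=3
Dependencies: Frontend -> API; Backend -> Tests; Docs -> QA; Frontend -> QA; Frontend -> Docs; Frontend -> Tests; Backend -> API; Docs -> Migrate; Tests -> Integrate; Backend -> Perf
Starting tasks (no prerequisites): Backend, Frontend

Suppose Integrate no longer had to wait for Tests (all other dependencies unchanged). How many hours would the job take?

With the dependency in place, Backend→Tests→Integrate = 8+5+9 = 22 sets the finish at 22 hours.
Without Tests→Integrate, Integrate's earliest start moves from 13 to 0.
New critical path: Frontend→Docs→QA = 2+5+14 = 21 ⇒ 21 hours.

21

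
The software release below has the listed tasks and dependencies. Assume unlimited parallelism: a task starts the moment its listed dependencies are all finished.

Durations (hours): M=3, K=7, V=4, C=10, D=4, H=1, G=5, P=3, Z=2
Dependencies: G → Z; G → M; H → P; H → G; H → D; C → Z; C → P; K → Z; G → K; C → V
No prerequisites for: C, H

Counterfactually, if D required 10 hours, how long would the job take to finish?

15

As given, the longest chain is H→G→K→Z = 1+5+7+2 = 15, so the finish is 15 hours.
D is off the critical path — its longest chain is 5 hours, giving 10 of slack.
That remains the longest chain; total 15 hours.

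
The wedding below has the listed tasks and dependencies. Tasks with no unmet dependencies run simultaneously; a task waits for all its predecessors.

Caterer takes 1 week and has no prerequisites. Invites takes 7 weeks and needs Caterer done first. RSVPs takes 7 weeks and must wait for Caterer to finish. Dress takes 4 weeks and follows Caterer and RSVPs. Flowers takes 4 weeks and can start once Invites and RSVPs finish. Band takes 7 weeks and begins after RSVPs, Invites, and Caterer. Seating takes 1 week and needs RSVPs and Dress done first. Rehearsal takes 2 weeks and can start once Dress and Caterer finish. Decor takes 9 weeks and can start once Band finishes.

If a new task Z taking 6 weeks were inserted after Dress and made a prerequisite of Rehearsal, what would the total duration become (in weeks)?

Originally the project takes 24 weeks.
With Z inserted, Rehearsal now waits for max(Dress, Caterer, Z).
New critical path: Caterer→Invites→Band→Decor = 1+7+7+9 = 24 ⇒ 24 weeks.

24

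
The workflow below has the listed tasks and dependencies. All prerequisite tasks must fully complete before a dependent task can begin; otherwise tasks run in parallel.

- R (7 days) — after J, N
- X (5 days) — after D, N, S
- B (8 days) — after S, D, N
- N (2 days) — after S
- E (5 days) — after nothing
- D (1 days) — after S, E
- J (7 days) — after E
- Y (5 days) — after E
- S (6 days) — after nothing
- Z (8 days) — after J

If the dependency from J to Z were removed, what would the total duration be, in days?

Original critical path: E→J→Z = 5+7+8 = 20 ⇒ 20 days.
Without J→Z, Z's earliest start moves from 12 to 0.
After: E→J→R = 5+7+7 = 19 → 19 days.

19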